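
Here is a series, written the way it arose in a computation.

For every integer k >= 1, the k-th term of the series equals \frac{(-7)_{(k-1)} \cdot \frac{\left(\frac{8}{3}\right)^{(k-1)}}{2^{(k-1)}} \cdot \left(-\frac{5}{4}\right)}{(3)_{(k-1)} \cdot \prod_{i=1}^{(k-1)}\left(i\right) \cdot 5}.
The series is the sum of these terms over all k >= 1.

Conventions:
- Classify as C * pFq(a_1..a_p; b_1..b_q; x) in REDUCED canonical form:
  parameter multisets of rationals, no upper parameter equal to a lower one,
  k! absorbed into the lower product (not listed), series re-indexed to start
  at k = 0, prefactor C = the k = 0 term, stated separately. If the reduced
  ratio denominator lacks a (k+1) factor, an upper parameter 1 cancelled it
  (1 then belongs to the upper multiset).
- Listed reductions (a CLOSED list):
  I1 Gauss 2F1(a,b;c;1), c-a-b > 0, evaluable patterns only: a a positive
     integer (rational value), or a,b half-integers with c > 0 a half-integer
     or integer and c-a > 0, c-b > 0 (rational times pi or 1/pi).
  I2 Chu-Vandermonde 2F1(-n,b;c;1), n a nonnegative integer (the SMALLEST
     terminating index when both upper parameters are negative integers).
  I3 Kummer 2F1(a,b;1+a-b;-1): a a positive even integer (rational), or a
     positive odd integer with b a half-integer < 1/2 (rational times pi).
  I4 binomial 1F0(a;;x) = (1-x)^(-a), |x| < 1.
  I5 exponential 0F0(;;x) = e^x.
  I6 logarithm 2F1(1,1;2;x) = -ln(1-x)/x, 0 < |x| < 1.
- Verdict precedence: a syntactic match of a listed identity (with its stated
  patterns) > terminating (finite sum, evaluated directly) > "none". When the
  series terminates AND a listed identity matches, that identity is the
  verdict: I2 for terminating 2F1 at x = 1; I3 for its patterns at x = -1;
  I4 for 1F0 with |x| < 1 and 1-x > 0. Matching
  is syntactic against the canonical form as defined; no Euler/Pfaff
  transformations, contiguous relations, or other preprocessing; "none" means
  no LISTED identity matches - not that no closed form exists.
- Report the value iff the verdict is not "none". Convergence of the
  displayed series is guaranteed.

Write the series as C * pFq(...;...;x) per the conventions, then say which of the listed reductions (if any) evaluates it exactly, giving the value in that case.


x = \frac{4}{3} here; the reduced form reads 1F1, upper {-7}, lower {3}, C = -\frac{1}{4}. Verdict: terminating - upper -7 stops the sum at k = 7; the 8 terms are added exactly. Its exact value is \frac{673663}{24800580}.

The tell: t_0 = -\frac{1}{4} here, and the constant factors (C = -1/4) combine into one prefactor.
Step ratio: r(k) = \frac{4}{3} * (k-7) / [(k+3) (k+1)] - rational in k. x = \frac{4}{3}; t_0 = -\frac{1}{4}; negate the roots.


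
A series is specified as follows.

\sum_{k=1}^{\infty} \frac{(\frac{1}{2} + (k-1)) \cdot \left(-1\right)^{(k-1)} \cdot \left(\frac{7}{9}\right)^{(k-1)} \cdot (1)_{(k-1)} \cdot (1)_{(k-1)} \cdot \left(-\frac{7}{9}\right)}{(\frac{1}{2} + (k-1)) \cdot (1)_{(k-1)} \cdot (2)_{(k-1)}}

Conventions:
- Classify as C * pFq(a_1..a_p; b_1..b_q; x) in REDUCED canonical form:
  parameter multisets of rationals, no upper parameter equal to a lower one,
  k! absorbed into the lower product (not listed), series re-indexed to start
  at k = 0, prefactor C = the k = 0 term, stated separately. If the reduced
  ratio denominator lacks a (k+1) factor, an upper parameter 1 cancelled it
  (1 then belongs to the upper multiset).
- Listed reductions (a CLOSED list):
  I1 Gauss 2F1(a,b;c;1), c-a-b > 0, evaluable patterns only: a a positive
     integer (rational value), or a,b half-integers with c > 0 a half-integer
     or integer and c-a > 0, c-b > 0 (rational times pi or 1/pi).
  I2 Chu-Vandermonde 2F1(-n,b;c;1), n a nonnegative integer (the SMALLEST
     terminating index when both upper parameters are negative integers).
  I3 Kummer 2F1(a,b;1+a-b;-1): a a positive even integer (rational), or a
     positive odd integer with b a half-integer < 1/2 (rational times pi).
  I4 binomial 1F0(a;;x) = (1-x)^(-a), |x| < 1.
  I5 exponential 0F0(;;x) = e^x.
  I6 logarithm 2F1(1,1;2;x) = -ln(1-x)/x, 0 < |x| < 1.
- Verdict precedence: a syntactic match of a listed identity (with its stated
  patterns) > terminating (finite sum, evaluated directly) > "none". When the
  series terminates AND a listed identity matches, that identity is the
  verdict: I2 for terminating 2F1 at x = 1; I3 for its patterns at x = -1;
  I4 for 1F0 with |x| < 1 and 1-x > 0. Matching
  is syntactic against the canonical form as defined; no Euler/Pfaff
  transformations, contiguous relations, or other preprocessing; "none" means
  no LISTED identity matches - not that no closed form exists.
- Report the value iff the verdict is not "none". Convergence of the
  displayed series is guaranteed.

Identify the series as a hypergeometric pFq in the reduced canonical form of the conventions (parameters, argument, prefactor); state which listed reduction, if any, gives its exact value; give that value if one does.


This is -\frac{7}{9} * 2F1(1, 1; 2; -\frac{7}{9}) in reduced canonical form. Verdict: the I6 logarithm reduction matches (the logarithm: parameters (1,1;2), x = -\frac{7}{9}). Its exact value is \left(-1\right) \cdot \ln\left(\frac{16}{9}\right).

The tell: t_0 being -\frac{7}{9}, the factor k + 1/2 cancels (top and bottom), leaving C = -7/9, x = -7/9.
Ratio: r(k) = -\frac{7}{9} * (k+1) (k+1) / [(k+2) (k+1)] - poly over poly, x = -\frac{7}{9} from leading terms; C = -\frac{7}{9} at k = 0.


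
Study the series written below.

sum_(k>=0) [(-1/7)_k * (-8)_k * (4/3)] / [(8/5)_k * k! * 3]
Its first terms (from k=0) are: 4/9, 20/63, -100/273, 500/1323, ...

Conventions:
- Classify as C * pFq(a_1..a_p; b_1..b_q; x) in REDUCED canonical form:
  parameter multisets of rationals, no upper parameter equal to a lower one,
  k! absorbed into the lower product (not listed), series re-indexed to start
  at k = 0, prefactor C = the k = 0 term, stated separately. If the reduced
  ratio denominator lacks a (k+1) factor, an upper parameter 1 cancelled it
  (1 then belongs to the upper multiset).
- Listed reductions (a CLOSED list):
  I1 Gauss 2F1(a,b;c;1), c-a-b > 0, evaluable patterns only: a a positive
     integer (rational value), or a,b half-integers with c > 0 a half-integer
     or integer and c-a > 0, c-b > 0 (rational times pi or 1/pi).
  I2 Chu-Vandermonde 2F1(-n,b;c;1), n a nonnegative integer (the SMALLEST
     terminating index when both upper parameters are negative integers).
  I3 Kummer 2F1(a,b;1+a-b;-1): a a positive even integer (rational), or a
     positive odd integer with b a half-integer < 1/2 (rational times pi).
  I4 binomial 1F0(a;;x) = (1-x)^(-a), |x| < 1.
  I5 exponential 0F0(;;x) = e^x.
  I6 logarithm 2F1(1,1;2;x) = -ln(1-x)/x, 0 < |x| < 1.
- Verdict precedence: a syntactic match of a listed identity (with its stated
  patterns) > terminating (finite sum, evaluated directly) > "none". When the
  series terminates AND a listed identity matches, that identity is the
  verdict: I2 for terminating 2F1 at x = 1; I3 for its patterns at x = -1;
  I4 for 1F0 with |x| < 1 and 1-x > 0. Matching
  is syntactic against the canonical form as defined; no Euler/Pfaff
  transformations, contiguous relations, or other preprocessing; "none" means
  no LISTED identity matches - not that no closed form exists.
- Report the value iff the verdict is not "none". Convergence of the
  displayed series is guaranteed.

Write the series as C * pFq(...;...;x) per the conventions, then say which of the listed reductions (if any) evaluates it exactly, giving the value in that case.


Key step: t_0 being 4/9, the constant factors (prefactor 4/9) combine into one prefactor.
Consecutive-term ratio: r(k) = 1 * (k-8) (k-1/7) / [(k+8/5) (k+1)] ; factor over Q: parameters, x = 1, and C = 4/9.

x = 1 here; the reduced form reads 2F1, upper {-8, -1/7}, lower {8/5}, C = 4/9. Verdict: the Chu-Vandermonde identity I2 matches (terminating 2F1 at x = 1 with n = 8, b = -1/7, c = 8/5). Its exact value is 193261004402608/325304105899773.


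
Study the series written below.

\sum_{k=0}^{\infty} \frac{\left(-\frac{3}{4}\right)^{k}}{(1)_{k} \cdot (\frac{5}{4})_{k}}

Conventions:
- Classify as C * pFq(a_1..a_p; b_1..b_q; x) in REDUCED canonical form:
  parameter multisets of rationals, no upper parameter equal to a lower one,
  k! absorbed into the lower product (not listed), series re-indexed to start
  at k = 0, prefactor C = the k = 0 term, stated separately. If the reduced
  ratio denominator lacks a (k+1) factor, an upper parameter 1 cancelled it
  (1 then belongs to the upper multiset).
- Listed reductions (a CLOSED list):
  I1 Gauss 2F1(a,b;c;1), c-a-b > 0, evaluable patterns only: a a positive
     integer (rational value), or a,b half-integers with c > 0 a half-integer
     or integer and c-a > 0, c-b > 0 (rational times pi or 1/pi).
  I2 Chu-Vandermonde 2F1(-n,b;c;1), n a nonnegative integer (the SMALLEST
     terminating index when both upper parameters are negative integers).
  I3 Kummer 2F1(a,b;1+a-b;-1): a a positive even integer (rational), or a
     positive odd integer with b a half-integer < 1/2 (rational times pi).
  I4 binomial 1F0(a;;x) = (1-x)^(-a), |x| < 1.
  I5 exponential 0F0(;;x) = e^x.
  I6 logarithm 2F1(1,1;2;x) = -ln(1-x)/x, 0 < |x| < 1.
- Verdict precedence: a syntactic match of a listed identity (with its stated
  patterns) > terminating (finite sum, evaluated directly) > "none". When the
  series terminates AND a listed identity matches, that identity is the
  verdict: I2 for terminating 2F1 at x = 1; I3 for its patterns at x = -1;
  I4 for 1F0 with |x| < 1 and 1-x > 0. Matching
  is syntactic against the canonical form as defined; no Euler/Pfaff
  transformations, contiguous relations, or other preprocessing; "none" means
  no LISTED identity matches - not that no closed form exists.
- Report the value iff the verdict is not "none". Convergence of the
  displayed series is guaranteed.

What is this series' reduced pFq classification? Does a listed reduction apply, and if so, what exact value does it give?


Prefactor 1, argument -\frac{3}{4}: 0F1 with upper {-} over lower {\frac{5}{4}}. Verdict: none. Every listed pattern misses the 0F1 form at -\frac{3}{4}, upper {-}.

First insight: t_0 = 1 here, and (1)_k (C = 1, x = -3/4) is k! itself.
Step ratio: r(k) = -\frac{3}{4} * 1 / [(k+\frac{5}{4}) (k+1)] ; factor over Q: parameters, x = -\frac{3}{4}, and C = 1.


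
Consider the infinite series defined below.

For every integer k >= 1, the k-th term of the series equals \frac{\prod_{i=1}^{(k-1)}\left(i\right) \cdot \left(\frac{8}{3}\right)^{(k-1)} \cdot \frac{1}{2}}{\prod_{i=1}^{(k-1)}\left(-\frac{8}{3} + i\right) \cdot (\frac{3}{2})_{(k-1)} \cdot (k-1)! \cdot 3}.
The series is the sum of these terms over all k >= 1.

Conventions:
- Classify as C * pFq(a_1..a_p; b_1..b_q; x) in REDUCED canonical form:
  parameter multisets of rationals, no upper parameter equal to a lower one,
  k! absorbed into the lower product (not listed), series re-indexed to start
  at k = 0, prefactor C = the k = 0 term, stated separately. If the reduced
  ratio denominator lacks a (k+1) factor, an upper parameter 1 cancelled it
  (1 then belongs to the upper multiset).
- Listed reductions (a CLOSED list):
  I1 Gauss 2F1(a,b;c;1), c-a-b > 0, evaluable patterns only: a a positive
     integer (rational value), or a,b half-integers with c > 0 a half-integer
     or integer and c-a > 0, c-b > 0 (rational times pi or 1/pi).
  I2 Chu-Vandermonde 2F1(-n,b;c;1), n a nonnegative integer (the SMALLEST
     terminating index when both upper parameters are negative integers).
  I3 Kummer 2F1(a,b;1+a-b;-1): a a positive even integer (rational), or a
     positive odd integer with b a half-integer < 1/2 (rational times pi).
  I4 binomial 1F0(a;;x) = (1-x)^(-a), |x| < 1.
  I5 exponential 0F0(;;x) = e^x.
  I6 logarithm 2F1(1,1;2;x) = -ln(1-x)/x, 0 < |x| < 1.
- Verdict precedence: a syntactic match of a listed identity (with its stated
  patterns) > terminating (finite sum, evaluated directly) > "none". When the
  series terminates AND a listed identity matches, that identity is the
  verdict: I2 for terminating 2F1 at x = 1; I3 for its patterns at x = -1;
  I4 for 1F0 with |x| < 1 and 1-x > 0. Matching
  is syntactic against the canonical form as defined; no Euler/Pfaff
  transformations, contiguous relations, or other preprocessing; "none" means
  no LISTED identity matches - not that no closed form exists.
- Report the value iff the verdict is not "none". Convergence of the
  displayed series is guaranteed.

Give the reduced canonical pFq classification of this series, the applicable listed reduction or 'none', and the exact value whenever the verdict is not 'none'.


Prefactor \frac{1}{6}, argument \frac{8}{3}: 1F2 with upper {1} over lower {-\frac{5}{3}, \frac{3}{2}}. Verdict: none - this 1F2 at x = \frac{8}{3} matches no listed pattern, and upper {1} holds no stopper.

Key step: from the first term \frac{1}{6}: the constant factors (prefactor 1/6) combine into one prefactor.
Adjacent-term ratio: r(k) = \frac{8}{3} * (k+1) / [(k-\frac{5}{3}) (k+\frac{3}{2}) (k+1)] - rational in k. x = \frac{8}{3}; t_0 = \frac{1}{6}; negate the roots.


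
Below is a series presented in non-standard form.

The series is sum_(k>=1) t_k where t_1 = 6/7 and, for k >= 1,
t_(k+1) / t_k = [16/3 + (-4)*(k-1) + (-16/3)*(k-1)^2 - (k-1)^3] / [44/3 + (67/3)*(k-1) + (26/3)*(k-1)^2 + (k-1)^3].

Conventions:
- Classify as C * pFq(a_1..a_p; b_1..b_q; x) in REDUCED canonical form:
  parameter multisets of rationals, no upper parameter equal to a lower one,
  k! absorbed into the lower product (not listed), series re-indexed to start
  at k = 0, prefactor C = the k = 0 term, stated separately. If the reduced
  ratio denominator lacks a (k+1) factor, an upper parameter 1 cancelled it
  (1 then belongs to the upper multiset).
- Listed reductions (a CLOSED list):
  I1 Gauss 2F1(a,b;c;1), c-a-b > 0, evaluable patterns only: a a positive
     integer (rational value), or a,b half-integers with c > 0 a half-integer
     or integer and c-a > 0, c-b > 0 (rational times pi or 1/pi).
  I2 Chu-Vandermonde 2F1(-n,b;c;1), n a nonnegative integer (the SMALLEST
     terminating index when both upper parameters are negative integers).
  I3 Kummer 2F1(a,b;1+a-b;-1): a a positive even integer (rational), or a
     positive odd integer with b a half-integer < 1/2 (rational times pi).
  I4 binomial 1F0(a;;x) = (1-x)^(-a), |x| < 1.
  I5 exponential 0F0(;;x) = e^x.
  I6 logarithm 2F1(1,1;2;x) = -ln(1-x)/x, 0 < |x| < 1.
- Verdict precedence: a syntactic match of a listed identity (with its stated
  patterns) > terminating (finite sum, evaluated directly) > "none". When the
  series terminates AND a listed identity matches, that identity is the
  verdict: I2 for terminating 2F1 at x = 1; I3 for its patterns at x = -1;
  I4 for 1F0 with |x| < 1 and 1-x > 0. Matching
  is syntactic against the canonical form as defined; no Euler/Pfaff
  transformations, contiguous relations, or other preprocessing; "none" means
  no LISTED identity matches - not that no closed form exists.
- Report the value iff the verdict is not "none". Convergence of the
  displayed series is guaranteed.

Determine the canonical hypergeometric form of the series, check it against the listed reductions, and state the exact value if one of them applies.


At argument -1: a 2F1 with upper {-2/3, 2}, lower {11/3}, scaled by C = 6/7. Verdict: Kummer (I3) matches (x = -1; c = 11/3 equals 1+a-b for upper {-2/3, 2}: listed pattern). Sum: 8/7.

First insight: t_0 being 6/7, the parameter 4 appears in both the upper and lower lists and cancels.
Term ratio: r(k) = (-1) * (k-2/3) (k+2) / [(k+11/3) (k+1)] - rational; roots negated = parameters, x = (-1), C = 6/7.


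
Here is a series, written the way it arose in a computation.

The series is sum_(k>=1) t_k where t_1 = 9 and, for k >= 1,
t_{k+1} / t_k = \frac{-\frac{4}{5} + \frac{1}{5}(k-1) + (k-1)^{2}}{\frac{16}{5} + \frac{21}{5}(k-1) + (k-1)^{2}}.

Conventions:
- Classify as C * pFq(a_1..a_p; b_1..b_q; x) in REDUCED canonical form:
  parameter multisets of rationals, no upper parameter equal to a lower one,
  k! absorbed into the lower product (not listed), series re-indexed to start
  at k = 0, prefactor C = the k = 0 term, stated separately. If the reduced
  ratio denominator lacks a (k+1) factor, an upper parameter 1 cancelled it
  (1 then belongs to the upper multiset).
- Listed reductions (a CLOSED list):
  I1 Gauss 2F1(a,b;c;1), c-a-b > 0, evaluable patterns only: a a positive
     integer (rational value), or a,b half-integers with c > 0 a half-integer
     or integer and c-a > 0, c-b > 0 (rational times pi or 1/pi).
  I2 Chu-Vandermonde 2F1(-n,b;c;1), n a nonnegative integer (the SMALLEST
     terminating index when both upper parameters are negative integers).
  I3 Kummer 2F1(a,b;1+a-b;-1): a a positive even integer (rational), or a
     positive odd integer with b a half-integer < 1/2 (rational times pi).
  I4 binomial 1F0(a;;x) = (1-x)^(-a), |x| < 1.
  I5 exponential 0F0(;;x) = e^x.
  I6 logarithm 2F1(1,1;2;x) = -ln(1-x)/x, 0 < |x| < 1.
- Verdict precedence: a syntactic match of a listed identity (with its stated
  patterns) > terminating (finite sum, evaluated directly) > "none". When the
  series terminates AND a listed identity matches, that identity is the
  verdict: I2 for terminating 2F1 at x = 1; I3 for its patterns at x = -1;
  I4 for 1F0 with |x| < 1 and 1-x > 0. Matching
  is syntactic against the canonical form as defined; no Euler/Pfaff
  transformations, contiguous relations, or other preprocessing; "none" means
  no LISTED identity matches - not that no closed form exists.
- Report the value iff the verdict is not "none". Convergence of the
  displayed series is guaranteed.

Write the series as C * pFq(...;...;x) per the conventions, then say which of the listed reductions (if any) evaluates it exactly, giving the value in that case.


First insight: t_0 being 9, factor the ratio over Q (C = 9, x = 1): negated roots = parameters.
Ratio: r(k) = 1 * (k-\frac{4}{5}) (k+1) / [(k+\frac{16}{5}) (k+1)] - rational in k, leading ratio 1; with t_0 = 9, classification follows.

With C = 9: the canonical form is 2F1(-\frac{4}{5}, 1; \frac{16}{5}; 1). Verdict at x = 1: the Gauss summation I1 matches (x = 1: the Gamma ratio telescopes since c-a-b = 3 > 0 and a = 1 in Z>0). Its exact value is \frac{33}{5}.


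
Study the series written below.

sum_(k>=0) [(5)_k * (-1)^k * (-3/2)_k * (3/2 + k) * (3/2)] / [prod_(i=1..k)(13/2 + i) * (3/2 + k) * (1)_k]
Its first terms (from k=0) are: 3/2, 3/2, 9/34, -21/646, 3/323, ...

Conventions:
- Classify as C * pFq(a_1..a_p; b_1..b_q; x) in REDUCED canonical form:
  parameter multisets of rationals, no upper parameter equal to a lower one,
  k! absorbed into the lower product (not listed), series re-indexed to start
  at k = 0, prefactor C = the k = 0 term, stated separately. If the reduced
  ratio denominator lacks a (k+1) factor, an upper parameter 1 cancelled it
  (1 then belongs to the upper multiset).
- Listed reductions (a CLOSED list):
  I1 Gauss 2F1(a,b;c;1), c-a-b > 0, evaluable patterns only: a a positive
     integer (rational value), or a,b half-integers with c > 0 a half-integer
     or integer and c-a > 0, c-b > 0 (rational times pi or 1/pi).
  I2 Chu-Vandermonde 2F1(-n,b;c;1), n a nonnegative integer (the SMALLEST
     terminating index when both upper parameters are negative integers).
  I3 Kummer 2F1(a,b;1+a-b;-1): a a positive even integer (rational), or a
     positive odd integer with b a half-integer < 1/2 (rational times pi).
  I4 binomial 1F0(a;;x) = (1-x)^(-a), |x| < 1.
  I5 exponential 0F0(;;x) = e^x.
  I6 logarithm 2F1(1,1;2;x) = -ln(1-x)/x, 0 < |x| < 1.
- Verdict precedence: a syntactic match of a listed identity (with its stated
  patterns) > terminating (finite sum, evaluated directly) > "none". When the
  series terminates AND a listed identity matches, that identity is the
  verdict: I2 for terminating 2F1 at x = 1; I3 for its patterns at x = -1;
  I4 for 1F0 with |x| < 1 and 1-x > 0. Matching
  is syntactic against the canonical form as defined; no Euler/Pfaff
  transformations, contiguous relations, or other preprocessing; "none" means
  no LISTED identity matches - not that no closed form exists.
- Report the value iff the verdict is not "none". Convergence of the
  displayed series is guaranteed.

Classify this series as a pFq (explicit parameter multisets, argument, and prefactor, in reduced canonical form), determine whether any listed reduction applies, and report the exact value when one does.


Reduced: x = -1, 2F1, upper = {-3/2, 5}, lower = {15/2}, C = 3/2. Verdict: this is the Kummer evaluation I3 (x = -1; c = 15/2 equals 1+a-b for upper {-3/2, 5}: listed pattern). Its exact value is (135135/131072) * pi.

The tell: t_0 being 3/2, k + 3/2 divides numerator and denominator alike; C = 3/2, x = -1 after cancelling.
Ratio: r(k) = (-1) * (k-3/2) (k+5) / [(k+15/2) (k+1)] - rational in k. x = (-1); t_0 = 3/2; negate the roots.


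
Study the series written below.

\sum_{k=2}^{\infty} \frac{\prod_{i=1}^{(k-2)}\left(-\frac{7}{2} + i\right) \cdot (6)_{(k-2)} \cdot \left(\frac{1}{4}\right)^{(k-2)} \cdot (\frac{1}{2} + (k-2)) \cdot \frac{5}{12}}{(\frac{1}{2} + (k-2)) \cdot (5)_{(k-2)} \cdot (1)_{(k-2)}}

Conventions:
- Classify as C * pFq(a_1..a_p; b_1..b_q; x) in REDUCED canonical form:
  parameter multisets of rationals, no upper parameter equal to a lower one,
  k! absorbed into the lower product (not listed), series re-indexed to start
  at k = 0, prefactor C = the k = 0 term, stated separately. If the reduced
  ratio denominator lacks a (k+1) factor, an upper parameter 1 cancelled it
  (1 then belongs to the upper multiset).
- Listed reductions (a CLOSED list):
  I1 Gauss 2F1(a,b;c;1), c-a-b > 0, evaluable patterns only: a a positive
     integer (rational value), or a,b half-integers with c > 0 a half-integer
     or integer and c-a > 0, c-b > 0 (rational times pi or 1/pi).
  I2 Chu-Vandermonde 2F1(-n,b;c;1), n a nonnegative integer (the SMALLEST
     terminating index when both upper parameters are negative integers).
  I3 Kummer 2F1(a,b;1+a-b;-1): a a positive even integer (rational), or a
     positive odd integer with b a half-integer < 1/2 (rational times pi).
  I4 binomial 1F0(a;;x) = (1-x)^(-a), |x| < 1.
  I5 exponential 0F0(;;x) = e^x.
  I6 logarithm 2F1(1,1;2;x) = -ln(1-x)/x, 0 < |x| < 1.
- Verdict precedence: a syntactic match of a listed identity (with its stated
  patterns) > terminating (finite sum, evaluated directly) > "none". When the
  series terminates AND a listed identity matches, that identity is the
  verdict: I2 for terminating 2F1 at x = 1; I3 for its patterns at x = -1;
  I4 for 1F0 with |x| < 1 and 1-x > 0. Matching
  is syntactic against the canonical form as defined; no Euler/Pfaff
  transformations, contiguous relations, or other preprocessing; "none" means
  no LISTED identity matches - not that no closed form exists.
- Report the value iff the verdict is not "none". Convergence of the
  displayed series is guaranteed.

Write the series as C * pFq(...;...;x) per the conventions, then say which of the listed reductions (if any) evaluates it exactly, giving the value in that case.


First insight: t_0 being \frac{5}{12}, the running product (C = 5/12, x = 1/4) telescopes to a rising factorial.
Step ratio: r(k) = \frac{1}{4} * (k-\frac{5}{2}) (k+6) / [(k+5) (k+1)] ; factor over Q: parameters, x = \frac{1}{4}, and C = \frac{5}{12}.

x = \frac{1}{4} here; the reduced form reads 2F1, upper {-\frac{5}{2}, 6}, lower {5}, C = \frac{5}{12}. Verdict: none. A 2F1 with upper {-\frac{5}{2}, 6} fits none of I1-I6 at x = \frac{1}{4}; the sum runs forever.


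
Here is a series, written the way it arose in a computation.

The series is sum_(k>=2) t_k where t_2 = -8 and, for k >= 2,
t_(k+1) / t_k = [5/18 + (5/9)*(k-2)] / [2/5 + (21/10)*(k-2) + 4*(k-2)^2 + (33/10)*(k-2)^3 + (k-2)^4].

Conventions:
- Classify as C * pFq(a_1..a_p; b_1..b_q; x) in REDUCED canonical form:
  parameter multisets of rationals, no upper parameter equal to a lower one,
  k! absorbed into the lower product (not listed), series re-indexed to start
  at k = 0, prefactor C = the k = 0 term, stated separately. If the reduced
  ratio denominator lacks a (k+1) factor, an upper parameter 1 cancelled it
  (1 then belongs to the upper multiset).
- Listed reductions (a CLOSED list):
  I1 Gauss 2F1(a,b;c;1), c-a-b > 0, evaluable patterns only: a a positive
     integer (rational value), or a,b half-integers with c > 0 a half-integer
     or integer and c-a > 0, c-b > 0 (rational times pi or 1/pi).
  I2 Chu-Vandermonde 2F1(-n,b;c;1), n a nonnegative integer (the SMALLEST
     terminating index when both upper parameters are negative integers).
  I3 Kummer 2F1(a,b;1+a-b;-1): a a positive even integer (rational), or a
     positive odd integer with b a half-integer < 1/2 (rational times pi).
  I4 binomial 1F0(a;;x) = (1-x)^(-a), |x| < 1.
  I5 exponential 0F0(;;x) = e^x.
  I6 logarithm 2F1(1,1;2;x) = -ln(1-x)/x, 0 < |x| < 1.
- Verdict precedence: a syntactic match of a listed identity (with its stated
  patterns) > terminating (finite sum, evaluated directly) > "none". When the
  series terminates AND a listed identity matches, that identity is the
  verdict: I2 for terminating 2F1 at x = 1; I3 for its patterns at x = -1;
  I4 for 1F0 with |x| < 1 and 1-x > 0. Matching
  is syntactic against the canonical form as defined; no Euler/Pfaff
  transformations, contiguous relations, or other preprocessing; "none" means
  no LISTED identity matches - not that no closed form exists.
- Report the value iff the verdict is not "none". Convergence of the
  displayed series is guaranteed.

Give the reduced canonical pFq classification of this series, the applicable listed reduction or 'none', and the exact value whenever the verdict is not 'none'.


Structural cue: t_0 = -8 here, and roots of the ratio polynomials (C = -8) are the negated parameters.
Ratio: r(k) = (5/9) * 1 / [(k+4/5) (k+1) (k+1)] - rational; roots negated = parameters, x = (5/9), C = -8.

At argument 5/9: a 0F2 with upper {-}, lower {4/5, 1}, scaled by C = -8. Verdict: none here - no I1-I6 shape fits x = 5/9 with lower {4/5, 1}.


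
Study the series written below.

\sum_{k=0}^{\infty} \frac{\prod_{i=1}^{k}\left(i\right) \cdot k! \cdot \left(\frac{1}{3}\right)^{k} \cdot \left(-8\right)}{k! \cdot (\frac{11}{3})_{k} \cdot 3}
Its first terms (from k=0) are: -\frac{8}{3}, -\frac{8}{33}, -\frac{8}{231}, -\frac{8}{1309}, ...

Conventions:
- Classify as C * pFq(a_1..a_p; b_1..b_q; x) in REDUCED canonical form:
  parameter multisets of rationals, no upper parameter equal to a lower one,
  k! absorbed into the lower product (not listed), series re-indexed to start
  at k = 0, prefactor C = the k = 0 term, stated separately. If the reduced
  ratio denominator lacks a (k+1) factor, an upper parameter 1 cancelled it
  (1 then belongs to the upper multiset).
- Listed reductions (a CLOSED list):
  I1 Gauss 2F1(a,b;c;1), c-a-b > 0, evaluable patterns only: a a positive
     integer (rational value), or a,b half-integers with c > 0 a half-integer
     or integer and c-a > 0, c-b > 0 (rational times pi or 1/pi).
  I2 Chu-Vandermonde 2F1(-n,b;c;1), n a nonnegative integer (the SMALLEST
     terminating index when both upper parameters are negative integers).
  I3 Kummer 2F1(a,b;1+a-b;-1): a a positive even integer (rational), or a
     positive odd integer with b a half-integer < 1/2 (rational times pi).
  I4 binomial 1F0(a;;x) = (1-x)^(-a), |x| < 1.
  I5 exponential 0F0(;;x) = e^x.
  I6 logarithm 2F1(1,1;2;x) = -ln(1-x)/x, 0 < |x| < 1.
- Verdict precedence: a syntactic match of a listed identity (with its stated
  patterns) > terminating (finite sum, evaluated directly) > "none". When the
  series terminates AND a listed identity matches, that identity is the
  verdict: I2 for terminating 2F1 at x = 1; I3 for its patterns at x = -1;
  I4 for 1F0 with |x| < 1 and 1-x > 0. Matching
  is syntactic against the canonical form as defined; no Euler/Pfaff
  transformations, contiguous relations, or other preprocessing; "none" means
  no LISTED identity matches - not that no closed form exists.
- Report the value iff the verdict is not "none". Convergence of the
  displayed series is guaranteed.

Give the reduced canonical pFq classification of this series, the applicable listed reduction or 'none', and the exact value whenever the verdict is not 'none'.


At argument \frac{1}{3}: a 2F1 with upper {1, 1}, lower {\frac{11}{3}}, scaled by C = -\frac{8}{3}. Verdict: none - at argument \frac{1}{3} the multisets {1, 1} ; {\frac{11}{3}} match no listed identity.

First insight: from the first term -\frac{8}{3}: the running product (C = -8/3) telescopes to a rising factorial.
Adjacent-term ratio: r(k) = \frac{1}{3} * (k+1) (k+1) / [(k+\frac{11}{3}) (k+1)] ; factor over Q: parameters, x = \frac{1}{3}, and C = -\frac{8}{3}.


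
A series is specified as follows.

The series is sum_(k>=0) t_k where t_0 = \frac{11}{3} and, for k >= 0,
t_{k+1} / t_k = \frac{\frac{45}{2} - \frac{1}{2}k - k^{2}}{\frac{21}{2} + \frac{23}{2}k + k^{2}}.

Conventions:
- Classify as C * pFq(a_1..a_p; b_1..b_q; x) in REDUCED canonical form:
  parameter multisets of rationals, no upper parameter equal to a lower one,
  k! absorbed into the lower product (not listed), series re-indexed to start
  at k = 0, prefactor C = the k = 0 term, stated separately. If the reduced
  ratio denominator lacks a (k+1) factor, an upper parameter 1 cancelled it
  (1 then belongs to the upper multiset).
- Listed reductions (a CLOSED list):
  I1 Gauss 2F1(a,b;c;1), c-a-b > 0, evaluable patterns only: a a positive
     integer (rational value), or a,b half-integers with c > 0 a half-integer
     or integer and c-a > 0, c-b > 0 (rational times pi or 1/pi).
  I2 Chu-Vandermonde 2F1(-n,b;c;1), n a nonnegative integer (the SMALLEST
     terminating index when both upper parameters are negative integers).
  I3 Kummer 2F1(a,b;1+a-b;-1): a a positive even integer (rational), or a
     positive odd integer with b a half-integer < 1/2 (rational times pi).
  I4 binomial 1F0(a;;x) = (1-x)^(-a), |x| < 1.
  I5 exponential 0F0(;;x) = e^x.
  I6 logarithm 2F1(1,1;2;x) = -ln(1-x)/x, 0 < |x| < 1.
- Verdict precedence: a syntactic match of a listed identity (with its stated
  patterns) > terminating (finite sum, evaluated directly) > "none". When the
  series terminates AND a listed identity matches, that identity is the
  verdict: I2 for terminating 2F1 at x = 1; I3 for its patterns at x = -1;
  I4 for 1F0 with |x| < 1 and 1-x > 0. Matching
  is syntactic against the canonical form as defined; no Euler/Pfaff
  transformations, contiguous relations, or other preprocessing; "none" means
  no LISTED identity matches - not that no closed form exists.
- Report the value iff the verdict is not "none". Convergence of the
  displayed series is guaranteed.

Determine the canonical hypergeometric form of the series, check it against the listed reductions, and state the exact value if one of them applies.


With C = \frac{11}{3}: the canonical form is 2F1(-\frac{9}{2}, 5; \frac{21}{2}; -1). Verdict: Kummer's theorem (I3) matches (x = -1; c = \frac{21}{2} equals 1+a-b for upper {-\frac{9}{2}, 5}: listed pattern). Hence: \frac{7621185}{1048576} \cdot \pi.

Key observation: from the first term \frac{11}{3}: the expanded ratio factors over Q; C = 11/3, roots give parameters.
Adjacent-term ratio: r(k) = -1 * (k-\frac{9}{2}) (k+5) / [(k+\frac{21}{2}) (k+1)] - rational; roots negated = parameters, x = -1, C = \frac{11}{3}.


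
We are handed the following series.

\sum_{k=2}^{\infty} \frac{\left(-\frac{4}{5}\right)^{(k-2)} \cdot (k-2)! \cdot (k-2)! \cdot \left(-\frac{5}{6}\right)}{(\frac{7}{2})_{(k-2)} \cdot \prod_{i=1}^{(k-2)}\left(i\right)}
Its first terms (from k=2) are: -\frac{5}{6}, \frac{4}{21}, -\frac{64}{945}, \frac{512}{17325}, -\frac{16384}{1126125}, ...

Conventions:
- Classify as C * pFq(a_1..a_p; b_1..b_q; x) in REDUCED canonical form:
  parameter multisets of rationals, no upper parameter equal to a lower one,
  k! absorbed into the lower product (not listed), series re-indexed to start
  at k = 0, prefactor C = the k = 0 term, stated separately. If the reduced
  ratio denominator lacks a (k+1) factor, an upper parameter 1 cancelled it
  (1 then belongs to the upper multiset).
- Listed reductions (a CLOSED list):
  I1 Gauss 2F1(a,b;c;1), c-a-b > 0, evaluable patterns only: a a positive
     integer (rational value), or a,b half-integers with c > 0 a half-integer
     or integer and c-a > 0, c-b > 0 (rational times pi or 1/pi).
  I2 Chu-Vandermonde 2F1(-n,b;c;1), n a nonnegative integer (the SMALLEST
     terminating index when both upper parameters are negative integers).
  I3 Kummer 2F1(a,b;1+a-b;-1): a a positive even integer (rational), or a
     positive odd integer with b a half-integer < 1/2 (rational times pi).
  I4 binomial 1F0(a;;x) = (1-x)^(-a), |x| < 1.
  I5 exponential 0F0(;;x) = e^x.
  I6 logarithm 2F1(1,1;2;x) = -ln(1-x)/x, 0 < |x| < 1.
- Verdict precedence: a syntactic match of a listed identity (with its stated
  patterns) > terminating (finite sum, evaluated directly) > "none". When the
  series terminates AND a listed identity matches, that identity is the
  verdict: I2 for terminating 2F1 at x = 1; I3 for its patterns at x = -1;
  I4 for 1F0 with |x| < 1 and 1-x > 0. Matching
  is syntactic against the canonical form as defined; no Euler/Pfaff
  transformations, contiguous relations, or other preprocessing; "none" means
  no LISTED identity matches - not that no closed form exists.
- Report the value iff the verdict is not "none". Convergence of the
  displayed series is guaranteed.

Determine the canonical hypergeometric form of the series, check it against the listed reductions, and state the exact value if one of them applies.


Reduced: x = -\frac{4}{5}, 2F1, upper = {1, 1}, lower = {\frac{7}{2}}, C = -\frac{5}{6}. Verdict: none. Every listed pattern misses the 2F1 form at -\frac{4}{5}, upper {1, 1}.

Structural cue: x = -\frac{4}{5} and the factorial ratio (C = -5/6, x = -4/5) (k+a-1)!/(a-1)! is a rising factorial (a)_k.
Consecutive-term ratio: r(k) = -\frac{4}{5} * (k+1) (k+1) / [(k+\frac{7}{2}) (k+1)] - rational in k. x = -\frac{4}{5}; t_0 = -\frac{5}{6}; negate the roots.


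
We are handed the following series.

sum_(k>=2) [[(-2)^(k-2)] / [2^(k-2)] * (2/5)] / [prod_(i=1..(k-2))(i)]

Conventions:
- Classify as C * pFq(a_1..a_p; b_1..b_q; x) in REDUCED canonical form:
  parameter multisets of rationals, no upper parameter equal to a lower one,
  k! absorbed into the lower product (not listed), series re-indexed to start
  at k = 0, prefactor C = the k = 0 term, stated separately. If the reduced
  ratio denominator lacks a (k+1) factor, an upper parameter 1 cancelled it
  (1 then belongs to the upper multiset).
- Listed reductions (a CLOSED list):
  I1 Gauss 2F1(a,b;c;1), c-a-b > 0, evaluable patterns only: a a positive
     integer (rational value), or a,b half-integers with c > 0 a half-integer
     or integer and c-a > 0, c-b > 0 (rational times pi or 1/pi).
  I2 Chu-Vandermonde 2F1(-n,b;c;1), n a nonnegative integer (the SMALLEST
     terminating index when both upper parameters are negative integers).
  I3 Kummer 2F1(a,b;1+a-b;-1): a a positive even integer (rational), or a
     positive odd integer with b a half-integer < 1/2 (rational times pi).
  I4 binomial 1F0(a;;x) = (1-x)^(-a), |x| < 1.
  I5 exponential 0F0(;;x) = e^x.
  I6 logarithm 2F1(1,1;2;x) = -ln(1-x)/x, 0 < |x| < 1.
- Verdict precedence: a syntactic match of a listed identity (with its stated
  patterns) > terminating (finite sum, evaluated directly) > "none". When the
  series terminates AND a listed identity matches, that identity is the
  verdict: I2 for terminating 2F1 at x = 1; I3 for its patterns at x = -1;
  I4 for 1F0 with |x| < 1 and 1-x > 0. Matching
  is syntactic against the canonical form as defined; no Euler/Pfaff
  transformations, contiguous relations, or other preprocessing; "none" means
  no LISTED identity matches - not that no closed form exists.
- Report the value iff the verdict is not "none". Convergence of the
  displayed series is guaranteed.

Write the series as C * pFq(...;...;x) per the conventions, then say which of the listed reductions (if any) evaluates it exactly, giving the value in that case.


Canonical form: C = 2/5 times 0F0 with upper {-}, lower {-}, x = -1. Verdict: the exponential series (I5) matches (the 0F0 exponential series at x = -1). Sum: (2/5) * e^(-1).

Key observation: x = (-1) and the two k-th powers (C = 2/5) combine into one argument.
Term ratio: r(k) = (-1) * 1 / [(k+1)] - rational; roots negated = parameters, x = (-1), C = 2/5.


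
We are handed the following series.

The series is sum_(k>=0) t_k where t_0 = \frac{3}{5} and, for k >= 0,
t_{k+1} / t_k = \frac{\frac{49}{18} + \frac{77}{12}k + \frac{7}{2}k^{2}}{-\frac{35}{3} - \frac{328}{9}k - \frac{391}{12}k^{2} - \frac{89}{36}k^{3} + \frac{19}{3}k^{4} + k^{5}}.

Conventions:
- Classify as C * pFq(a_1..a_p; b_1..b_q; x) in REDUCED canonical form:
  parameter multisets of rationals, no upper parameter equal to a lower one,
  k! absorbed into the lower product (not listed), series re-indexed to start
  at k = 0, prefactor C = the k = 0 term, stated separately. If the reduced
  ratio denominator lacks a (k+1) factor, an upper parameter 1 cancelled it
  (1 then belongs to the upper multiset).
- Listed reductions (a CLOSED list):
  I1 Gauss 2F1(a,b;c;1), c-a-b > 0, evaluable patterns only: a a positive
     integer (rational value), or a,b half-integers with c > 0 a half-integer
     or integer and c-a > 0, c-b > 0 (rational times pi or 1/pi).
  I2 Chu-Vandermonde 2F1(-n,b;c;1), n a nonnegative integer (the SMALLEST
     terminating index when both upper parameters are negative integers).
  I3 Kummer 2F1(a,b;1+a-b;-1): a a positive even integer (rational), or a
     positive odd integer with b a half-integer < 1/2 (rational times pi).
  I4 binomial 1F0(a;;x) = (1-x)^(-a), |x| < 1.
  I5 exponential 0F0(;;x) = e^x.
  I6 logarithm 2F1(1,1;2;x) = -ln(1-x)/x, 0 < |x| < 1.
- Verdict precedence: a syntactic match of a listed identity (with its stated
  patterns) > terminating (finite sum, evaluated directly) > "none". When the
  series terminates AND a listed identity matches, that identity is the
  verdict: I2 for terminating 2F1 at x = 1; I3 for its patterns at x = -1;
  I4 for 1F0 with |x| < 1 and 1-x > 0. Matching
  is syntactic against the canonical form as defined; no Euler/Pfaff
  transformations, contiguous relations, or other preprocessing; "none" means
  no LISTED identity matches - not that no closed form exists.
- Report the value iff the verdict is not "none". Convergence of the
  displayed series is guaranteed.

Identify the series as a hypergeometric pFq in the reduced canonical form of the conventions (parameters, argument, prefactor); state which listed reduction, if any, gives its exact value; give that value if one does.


Canonical form: C = \frac{3}{5} times 0F2 with upper {-}, lower {-\frac{5}{2}, 6}, x = \frac{7}{2}. Verdict: none - at argument \frac{7}{2} the multisets {-} ; {-\frac{5}{2}, 6} match no listed identity.

The tell: t_0 being \frac{3}{5}, factor the ratio over Q (prefactor 3/5): negated roots = parameters.
Consecutive-term ratio: r(k) = \frac{7}{2} * 1 / [(k-\frac{5}{2}) (k+6) (k+1)] - rational in k. x = \frac{7}{2}; t_0 = \frac{3}{5}; negate the roots.


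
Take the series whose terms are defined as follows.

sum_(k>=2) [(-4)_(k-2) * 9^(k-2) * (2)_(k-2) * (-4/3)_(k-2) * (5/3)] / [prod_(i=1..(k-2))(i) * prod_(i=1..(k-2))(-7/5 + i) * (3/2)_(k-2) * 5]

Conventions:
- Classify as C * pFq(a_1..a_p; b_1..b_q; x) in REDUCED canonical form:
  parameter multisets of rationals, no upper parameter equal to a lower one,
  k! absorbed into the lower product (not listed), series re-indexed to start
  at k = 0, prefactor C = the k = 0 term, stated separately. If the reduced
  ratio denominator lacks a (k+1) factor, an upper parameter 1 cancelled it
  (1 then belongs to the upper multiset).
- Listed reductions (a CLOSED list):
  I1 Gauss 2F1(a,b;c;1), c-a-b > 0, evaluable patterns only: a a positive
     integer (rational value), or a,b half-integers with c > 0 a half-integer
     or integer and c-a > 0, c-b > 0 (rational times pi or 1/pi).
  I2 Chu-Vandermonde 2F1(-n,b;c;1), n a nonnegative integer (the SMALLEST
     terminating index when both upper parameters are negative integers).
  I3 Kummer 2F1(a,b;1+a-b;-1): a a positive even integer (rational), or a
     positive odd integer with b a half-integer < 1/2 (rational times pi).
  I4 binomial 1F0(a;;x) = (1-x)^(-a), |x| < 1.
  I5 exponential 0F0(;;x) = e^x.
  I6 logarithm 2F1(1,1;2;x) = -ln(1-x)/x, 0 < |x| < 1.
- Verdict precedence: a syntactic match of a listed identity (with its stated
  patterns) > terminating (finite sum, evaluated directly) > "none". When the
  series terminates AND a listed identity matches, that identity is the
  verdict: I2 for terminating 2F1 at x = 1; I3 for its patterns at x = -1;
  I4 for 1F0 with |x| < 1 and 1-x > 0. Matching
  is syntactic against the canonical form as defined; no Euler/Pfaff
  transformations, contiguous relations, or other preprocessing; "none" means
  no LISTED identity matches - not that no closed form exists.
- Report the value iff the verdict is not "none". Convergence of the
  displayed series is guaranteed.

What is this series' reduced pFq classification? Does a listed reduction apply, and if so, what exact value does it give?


Key step: x = 9 and the lower running product (C = 1/3) is a rising factorial.
Consecutive-term ratio: r(k) = 9 * (k-4) (k-4/3) (k+2) / [(k-2/5) (k+3/2) (k+1)] - poly over poly, x = 9 from leading terms; C = 1/3 at k = 0.

x = 9 here; the reduced form reads 3F2, upper {-4, -4/3, 2}, lower {-2/5, 3/2}, C = 1/3. Verdict: terminating. With -4 upstairs the series is a 5-term polynomial sum; evaluated term by term. Hence: -123703/91.
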